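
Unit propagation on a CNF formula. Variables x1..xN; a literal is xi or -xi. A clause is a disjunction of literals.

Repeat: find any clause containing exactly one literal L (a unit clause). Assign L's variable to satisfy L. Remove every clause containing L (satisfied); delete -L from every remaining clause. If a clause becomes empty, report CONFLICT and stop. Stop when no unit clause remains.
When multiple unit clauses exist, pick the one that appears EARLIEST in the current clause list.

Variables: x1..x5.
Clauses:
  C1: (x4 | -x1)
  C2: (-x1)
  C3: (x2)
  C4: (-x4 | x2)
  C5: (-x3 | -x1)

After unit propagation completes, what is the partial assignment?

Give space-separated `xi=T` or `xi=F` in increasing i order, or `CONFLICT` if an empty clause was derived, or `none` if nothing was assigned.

Answer: x1=F x2=T

Derivation:
unit clause [-1] forces x1=F; simplify:
  satisfied 3 clause(s); 2 remain; assigned so far: [1]
unit clause [2] forces x2=T; simplify:
  satisfied 2 clause(s); 0 remain; assigned so far: [1, 2]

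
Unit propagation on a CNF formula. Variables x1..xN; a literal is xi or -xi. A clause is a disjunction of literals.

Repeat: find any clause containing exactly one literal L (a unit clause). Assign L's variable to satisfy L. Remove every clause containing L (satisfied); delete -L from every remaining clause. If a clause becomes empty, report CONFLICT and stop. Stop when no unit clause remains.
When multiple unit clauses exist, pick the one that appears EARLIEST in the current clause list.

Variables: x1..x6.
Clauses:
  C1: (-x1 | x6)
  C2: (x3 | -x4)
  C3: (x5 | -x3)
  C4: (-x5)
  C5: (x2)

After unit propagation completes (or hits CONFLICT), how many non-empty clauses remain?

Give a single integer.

Answer: 1

Derivation:
unit clause [-5] forces x5=F; simplify:
  drop 5 from [5, -3] -> [-3]
  satisfied 1 clause(s); 4 remain; assigned so far: [5]
unit clause [-3] forces x3=F; simplify:
  drop 3 from [3, -4] -> [-4]
  satisfied 1 clause(s); 3 remain; assigned so far: [3, 5]
unit clause [-4] forces x4=F; simplify:
  satisfied 1 clause(s); 2 remain; assigned so far: [3, 4, 5]
unit clause [2] forces x2=T; simplify:
  satisfied 1 clause(s); 1 remain; assigned so far: [2, 3, 4, 5]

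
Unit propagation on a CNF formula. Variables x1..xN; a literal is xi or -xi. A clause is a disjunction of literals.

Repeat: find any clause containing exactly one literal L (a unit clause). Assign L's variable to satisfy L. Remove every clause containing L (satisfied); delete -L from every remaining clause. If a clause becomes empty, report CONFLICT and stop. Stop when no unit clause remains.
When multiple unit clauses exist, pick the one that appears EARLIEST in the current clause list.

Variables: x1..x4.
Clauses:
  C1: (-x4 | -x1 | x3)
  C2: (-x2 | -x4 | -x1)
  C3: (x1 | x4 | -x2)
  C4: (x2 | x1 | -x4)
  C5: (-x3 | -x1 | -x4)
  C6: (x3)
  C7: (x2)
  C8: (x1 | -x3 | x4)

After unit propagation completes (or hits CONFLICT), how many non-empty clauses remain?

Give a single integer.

unit clause [3] forces x3=T; simplify:
  drop -3 from [-3, -1, -4] -> [-1, -4]
  drop -3 from [1, -3, 4] -> [1, 4]
  satisfied 2 clause(s); 6 remain; assigned so far: [3]
unit clause [2] forces x2=T; simplify:
  drop -2 from [-2, -4, -1] -> [-4, -1]
  drop -2 from [1, 4, -2] -> [1, 4]
  satisfied 2 clause(s); 4 remain; assigned so far: [2, 3]

Answer: 4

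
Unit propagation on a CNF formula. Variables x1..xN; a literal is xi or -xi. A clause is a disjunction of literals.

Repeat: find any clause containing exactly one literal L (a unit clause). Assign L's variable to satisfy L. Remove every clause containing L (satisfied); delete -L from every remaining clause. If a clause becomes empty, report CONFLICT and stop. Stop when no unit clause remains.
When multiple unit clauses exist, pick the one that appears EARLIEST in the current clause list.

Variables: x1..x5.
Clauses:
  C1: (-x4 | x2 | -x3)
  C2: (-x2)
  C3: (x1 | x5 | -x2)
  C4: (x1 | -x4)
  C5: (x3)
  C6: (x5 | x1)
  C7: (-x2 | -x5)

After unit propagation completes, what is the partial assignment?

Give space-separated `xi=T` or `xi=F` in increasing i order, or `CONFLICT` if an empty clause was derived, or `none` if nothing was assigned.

Answer: x2=F x3=T x4=F

Derivation:
unit clause [-2] forces x2=F; simplify:
  drop 2 from [-4, 2, -3] -> [-4, -3]
  satisfied 3 clause(s); 4 remain; assigned so far: [2]
unit clause [3] forces x3=T; simplify:
  drop -3 from [-4, -3] -> [-4]
  satisfied 1 clause(s); 3 remain; assigned so far: [2, 3]
unit clause [-4] forces x4=F; simplify:
  satisfied 2 clause(s); 1 remain; assigned so far: [2, 3, 4]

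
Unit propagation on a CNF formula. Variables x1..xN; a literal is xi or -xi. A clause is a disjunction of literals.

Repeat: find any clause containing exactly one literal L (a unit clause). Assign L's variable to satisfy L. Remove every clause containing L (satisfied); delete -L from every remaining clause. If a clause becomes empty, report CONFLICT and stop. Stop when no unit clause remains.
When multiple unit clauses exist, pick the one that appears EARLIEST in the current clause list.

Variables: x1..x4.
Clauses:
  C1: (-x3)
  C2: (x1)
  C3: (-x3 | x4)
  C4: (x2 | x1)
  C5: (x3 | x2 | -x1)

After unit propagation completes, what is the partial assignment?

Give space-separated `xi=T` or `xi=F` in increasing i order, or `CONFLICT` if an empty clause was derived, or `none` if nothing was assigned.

unit clause [-3] forces x3=F; simplify:
  drop 3 from [3, 2, -1] -> [2, -1]
  satisfied 2 clause(s); 3 remain; assigned so far: [3]
unit clause [1] forces x1=T; simplify:
  drop -1 from [2, -1] -> [2]
  satisfied 2 clause(s); 1 remain; assigned so far: [1, 3]
unit clause [2] forces x2=T; simplify:
  satisfied 1 clause(s); 0 remain; assigned so far: [1, 2, 3]

Answer: x1=T x2=T x3=F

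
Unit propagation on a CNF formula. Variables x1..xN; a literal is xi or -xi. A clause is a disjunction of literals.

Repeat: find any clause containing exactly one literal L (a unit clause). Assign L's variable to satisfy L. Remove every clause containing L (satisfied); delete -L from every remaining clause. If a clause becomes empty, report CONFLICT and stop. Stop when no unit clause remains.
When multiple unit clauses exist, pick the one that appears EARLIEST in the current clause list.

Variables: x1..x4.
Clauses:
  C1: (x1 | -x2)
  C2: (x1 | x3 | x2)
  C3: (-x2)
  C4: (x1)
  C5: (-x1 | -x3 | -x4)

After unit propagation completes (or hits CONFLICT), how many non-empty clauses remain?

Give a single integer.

Answer: 1

Derivation:
unit clause [-2] forces x2=F; simplify:
  drop 2 from [1, 3, 2] -> [1, 3]
  satisfied 2 clause(s); 3 remain; assigned so far: [2]
unit clause [1] forces x1=T; simplify:
  drop -1 from [-1, -3, -4] -> [-3, -4]
  satisfied 2 clause(s); 1 remain; assigned so far: [1, 2]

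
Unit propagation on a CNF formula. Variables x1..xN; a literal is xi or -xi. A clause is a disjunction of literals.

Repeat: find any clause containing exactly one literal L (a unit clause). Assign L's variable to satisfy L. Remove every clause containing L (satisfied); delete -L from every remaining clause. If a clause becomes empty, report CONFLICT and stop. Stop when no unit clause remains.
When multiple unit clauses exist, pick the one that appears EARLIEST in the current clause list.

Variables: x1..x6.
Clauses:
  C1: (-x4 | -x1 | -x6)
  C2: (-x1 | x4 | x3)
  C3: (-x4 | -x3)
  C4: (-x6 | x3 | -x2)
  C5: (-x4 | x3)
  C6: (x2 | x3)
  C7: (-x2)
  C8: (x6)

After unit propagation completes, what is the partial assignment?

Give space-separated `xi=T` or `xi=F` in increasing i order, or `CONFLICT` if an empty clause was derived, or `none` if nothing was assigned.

Answer: x2=F x3=T x4=F x6=T

Derivation:
unit clause [-2] forces x2=F; simplify:
  drop 2 from [2, 3] -> [3]
  satisfied 2 clause(s); 6 remain; assigned so far: [2]
unit clause [3] forces x3=T; simplify:
  drop -3 from [-4, -3] -> [-4]
  satisfied 3 clause(s); 3 remain; assigned so far: [2, 3]
unit clause [-4] forces x4=F; simplify:
  satisfied 2 clause(s); 1 remain; assigned so far: [2, 3, 4]
unit clause [6] forces x6=T; simplify:
  satisfied 1 clause(s); 0 remain; assigned so far: [2, 3, 4, 6]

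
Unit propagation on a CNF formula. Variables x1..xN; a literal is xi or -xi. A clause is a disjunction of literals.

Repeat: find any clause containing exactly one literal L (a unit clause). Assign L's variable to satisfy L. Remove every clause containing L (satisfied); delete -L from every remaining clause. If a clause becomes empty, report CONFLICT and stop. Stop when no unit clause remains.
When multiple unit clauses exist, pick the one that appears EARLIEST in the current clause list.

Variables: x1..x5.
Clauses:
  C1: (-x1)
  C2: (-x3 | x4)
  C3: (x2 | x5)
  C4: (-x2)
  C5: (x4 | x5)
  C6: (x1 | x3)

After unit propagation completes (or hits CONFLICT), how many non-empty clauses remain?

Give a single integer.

unit clause [-1] forces x1=F; simplify:
  drop 1 from [1, 3] -> [3]
  satisfied 1 clause(s); 5 remain; assigned so far: [1]
unit clause [-2] forces x2=F; simplify:
  drop 2 from [2, 5] -> [5]
  satisfied 1 clause(s); 4 remain; assigned so far: [1, 2]
unit clause [5] forces x5=T; simplify:
  satisfied 2 clause(s); 2 remain; assigned so far: [1, 2, 5]
unit clause [3] forces x3=T; simplify:
  drop -3 from [-3, 4] -> [4]
  satisfied 1 clause(s); 1 remain; assigned so far: [1, 2, 3, 5]
unit clause [4] forces x4=T; simplify:
  satisfied 1 clause(s); 0 remain; assigned so far: [1, 2, 3, 4, 5]

Answer: 0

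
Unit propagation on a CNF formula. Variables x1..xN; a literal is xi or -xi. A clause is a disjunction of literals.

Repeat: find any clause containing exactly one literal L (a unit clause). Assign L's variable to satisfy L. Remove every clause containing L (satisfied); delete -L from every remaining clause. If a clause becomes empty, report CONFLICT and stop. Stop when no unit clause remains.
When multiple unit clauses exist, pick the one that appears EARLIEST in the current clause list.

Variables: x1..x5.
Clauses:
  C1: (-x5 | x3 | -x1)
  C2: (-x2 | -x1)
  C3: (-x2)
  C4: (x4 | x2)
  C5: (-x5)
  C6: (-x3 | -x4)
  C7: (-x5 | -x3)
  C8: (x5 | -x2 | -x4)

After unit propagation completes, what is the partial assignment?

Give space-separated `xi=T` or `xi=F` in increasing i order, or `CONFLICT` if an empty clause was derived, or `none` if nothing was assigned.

Answer: x2=F x3=F x4=T x5=F

Derivation:
unit clause [-2] forces x2=F; simplify:
  drop 2 from [4, 2] -> [4]
  satisfied 3 clause(s); 5 remain; assigned so far: [2]
unit clause [4] forces x4=T; simplify:
  drop -4 from [-3, -4] -> [-3]
  satisfied 1 clause(s); 4 remain; assigned so far: [2, 4]
unit clause [-5] forces x5=F; simplify:
  satisfied 3 clause(s); 1 remain; assigned so far: [2, 4, 5]
unit clause [-3] forces x3=F; simplify:
  satisfied 1 clause(s); 0 remain; assigned so far: [2, 3, 4, 5]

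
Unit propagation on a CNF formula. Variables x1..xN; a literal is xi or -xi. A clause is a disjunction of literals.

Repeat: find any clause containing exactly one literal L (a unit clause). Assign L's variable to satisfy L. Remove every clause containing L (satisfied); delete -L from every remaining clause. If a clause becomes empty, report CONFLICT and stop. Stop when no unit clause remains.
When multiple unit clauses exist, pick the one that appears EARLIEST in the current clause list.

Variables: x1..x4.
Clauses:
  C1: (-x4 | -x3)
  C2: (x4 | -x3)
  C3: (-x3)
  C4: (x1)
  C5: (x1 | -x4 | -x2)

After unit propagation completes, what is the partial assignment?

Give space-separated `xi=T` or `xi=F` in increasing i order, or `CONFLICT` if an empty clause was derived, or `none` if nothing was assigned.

Answer: x1=T x3=F

Derivation:
unit clause [-3] forces x3=F; simplify:
  satisfied 3 clause(s); 2 remain; assigned so far: [3]
unit clause [1] forces x1=T; simplify:
  satisfied 2 clause(s); 0 remain; assigned so far: [1, 3]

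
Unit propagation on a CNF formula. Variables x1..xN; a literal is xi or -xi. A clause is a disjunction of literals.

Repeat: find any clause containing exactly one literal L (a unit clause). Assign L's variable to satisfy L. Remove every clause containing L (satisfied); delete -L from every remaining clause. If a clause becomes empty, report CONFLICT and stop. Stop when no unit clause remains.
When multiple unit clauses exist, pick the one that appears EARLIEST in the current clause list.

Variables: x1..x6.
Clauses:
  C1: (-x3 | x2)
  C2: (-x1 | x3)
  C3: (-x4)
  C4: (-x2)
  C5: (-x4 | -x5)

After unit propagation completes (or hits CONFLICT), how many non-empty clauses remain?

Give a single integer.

unit clause [-4] forces x4=F; simplify:
  satisfied 2 clause(s); 3 remain; assigned so far: [4]
unit clause [-2] forces x2=F; simplify:
  drop 2 from [-3, 2] -> [-3]
  satisfied 1 clause(s); 2 remain; assigned so far: [2, 4]
unit clause [-3] forces x3=F; simplify:
  drop 3 from [-1, 3] -> [-1]
  satisfied 1 clause(s); 1 remain; assigned so far: [2, 3, 4]
unit clause [-1] forces x1=F; simplify:
  satisfied 1 clause(s); 0 remain; assigned so far: [1, 2, 3, 4]

Answer: 0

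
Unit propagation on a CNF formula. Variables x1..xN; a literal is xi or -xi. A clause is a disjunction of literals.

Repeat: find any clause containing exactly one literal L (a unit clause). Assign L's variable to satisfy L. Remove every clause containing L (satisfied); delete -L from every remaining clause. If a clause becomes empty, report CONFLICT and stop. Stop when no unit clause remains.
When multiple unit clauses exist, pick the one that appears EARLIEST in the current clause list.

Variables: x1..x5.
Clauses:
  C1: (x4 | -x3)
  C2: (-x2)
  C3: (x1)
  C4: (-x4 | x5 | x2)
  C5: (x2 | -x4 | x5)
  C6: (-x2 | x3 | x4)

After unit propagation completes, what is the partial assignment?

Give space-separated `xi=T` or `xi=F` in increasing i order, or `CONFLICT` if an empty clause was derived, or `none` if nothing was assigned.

unit clause [-2] forces x2=F; simplify:
  drop 2 from [-4, 5, 2] -> [-4, 5]
  drop 2 from [2, -4, 5] -> [-4, 5]
  satisfied 2 clause(s); 4 remain; assigned so far: [2]
unit clause [1] forces x1=T; simplify:
  satisfied 1 clause(s); 3 remain; assigned so far: [1, 2]

Answer: x1=T x2=F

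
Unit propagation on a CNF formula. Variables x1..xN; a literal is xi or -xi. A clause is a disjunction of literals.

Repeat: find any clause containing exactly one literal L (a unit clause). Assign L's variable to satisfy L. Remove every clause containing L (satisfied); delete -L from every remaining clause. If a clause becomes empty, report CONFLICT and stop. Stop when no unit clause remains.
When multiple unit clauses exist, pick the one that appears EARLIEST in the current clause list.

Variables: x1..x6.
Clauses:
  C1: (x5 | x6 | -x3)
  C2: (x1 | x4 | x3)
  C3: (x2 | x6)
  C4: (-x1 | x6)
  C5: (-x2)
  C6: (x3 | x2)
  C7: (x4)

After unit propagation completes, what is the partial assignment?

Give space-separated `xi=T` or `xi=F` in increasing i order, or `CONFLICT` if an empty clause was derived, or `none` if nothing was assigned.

Answer: x2=F x3=T x4=T x6=T

Derivation:
unit clause [-2] forces x2=F; simplify:
  drop 2 from [2, 6] -> [6]
  drop 2 from [3, 2] -> [3]
  satisfied 1 clause(s); 6 remain; assigned so far: [2]
unit clause [6] forces x6=T; simplify:
  satisfied 3 clause(s); 3 remain; assigned so far: [2, 6]
unit clause [3] forces x3=T; simplify:
  satisfied 2 clause(s); 1 remain; assigned so far: [2, 3, 6]
unit clause [4] forces x4=T; simplify:
  satisfied 1 clause(s); 0 remain; assigned so far: [2, 3, 4, 6]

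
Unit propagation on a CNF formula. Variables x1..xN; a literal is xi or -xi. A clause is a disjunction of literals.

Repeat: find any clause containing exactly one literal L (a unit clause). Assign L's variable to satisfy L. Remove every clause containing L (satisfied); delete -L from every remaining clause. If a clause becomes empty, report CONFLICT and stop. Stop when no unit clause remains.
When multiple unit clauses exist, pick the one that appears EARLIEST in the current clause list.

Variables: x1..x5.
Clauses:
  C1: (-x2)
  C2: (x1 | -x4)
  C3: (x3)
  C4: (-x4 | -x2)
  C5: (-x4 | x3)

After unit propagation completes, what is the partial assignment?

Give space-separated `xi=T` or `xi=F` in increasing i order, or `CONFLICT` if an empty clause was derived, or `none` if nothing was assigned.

unit clause [-2] forces x2=F; simplify:
  satisfied 2 clause(s); 3 remain; assigned so far: [2]
unit clause [3] forces x3=T; simplify:
  satisfied 2 clause(s); 1 remain; assigned so far: [2, 3]

Answer: x2=F x3=T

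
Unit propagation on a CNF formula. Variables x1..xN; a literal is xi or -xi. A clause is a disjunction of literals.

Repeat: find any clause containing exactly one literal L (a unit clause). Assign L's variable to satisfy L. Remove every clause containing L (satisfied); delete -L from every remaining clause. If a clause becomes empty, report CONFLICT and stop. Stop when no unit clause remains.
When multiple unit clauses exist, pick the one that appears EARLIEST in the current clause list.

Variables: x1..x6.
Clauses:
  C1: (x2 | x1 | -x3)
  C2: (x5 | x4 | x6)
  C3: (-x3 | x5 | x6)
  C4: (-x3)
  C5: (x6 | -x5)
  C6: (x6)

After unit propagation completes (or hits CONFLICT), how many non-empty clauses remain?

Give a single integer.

Answer: 0

Derivation:
unit clause [-3] forces x3=F; simplify:
  satisfied 3 clause(s); 3 remain; assigned so far: [3]
unit clause [6] forces x6=T; simplify:
  satisfied 3 clause(s); 0 remain; assigned so far: [3, 6]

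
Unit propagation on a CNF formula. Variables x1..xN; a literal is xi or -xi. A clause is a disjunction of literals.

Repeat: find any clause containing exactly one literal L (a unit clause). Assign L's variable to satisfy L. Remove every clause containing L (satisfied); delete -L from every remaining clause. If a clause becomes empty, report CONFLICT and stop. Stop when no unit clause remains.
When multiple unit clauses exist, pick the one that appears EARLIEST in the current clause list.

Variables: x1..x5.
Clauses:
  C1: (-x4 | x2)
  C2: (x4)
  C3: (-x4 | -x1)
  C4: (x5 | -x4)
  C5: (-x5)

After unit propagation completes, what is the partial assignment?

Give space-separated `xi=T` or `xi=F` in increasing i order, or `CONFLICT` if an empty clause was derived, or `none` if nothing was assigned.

unit clause [4] forces x4=T; simplify:
  drop -4 from [-4, 2] -> [2]
  drop -4 from [-4, -1] -> [-1]
  drop -4 from [5, -4] -> [5]
  satisfied 1 clause(s); 4 remain; assigned so far: [4]
unit clause [2] forces x2=T; simplify:
  satisfied 1 clause(s); 3 remain; assigned so far: [2, 4]
unit clause [-1] forces x1=F; simplify:
  satisfied 1 clause(s); 2 remain; assigned so far: [1, 2, 4]
unit clause [5] forces x5=T; simplify:
  drop -5 from [-5] -> [] (empty!)
  satisfied 1 clause(s); 1 remain; assigned so far: [1, 2, 4, 5]
CONFLICT (empty clause)

Answer: CONFLICT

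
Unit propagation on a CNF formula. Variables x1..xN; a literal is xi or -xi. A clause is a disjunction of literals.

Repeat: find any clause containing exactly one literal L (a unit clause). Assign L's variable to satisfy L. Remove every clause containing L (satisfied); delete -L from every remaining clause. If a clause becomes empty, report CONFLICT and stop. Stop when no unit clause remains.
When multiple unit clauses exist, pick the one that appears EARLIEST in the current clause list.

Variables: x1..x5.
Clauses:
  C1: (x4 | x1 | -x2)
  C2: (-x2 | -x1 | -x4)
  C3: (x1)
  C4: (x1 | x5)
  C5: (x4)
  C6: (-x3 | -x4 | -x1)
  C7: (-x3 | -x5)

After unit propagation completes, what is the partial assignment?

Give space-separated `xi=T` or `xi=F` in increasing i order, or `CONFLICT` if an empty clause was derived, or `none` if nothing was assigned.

unit clause [1] forces x1=T; simplify:
  drop -1 from [-2, -1, -4] -> [-2, -4]
  drop -1 from [-3, -4, -1] -> [-3, -4]
  satisfied 3 clause(s); 4 remain; assigned so far: [1]
unit clause [4] forces x4=T; simplify:
  drop -4 from [-2, -4] -> [-2]
  drop -4 from [-3, -4] -> [-3]
  satisfied 1 clause(s); 3 remain; assigned so far: [1, 4]
unit clause [-2] forces x2=F; simplify:
  satisfied 1 clause(s); 2 remain; assigned so far: [1, 2, 4]
unit clause [-3] forces x3=F; simplify:
  satisfied 2 clause(s); 0 remain; assigned so far: [1, 2, 3, 4]

Answer: x1=T x2=F x3=F x4=T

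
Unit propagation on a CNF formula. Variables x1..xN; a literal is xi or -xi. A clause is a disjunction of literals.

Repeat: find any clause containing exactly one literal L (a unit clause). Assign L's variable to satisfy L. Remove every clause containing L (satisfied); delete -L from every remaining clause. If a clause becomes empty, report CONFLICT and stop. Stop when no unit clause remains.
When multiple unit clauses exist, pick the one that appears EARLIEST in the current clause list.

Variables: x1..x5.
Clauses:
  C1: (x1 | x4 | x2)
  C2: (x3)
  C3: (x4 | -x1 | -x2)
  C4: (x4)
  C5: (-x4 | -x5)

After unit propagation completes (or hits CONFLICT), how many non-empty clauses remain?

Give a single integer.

Answer: 0

Derivation:
unit clause [3] forces x3=T; simplify:
  satisfied 1 clause(s); 4 remain; assigned so far: [3]
unit clause [4] forces x4=T; simplify:
  drop -4 from [-4, -5] -> [-5]
  satisfied 3 clause(s); 1 remain; assigned so far: [3, 4]
unit clause [-5] forces x5=F; simplify:
  satisfied 1 clause(s); 0 remain; assigned so far: [3, 4, 5]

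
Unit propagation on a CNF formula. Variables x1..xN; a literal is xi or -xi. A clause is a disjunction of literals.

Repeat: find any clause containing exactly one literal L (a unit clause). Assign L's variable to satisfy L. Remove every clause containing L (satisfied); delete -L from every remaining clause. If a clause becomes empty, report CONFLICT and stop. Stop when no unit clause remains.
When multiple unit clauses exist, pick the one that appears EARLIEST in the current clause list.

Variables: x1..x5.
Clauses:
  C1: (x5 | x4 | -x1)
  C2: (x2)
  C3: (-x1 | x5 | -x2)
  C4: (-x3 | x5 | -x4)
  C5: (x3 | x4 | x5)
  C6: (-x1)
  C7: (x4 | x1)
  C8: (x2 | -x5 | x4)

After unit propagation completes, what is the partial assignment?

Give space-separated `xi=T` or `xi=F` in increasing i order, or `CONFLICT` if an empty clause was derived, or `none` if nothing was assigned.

unit clause [2] forces x2=T; simplify:
  drop -2 from [-1, 5, -2] -> [-1, 5]
  satisfied 2 clause(s); 6 remain; assigned so far: [2]
unit clause [-1] forces x1=F; simplify:
  drop 1 from [4, 1] -> [4]
  satisfied 3 clause(s); 3 remain; assigned so far: [1, 2]
unit clause [4] forces x4=T; simplify:
  drop -4 from [-3, 5, -4] -> [-3, 5]
  satisfied 2 clause(s); 1 remain; assigned so far: [1, 2, 4]

Answer: x1=F x2=T x4=T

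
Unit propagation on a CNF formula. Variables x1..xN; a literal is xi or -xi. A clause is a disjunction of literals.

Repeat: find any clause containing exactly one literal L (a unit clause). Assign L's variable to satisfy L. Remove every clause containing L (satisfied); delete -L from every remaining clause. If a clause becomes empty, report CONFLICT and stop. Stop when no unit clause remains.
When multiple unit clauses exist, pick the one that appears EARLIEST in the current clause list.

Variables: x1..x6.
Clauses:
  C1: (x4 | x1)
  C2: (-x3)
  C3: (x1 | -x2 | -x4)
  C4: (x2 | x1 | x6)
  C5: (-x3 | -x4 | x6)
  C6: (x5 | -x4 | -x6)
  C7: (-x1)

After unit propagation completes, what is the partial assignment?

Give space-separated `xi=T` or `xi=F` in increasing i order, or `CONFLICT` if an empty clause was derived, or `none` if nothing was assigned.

unit clause [-3] forces x3=F; simplify:
  satisfied 2 clause(s); 5 remain; assigned so far: [3]
unit clause [-1] forces x1=F; simplify:
  drop 1 from [4, 1] -> [4]
  drop 1 from [1, -2, -4] -> [-2, -4]
  drop 1 from [2, 1, 6] -> [2, 6]
  satisfied 1 clause(s); 4 remain; assigned so far: [1, 3]
unit clause [4] forces x4=T; simplify:
  drop -4 from [-2, -4] -> [-2]
  drop -4 from [5, -4, -6] -> [5, -6]
  satisfied 1 clause(s); 3 remain; assigned so far: [1, 3, 4]
unit clause [-2] forces x2=F; simplify:
  drop 2 from [2, 6] -> [6]
  satisfied 1 clause(s); 2 remain; assigned so far: [1, 2, 3, 4]
unit clause [6] forces x6=T; simplify:
  drop -6 from [5, -6] -> [5]
  satisfied 1 clause(s); 1 remain; assigned so far: [1, 2, 3, 4, 6]
unit clause [5] forces x5=T; simplify:
  satisfied 1 clause(s); 0 remain; assigned so far: [1, 2, 3, 4, 5, 6]

Answer: x1=F x2=F x3=F x4=T x5=T x6=T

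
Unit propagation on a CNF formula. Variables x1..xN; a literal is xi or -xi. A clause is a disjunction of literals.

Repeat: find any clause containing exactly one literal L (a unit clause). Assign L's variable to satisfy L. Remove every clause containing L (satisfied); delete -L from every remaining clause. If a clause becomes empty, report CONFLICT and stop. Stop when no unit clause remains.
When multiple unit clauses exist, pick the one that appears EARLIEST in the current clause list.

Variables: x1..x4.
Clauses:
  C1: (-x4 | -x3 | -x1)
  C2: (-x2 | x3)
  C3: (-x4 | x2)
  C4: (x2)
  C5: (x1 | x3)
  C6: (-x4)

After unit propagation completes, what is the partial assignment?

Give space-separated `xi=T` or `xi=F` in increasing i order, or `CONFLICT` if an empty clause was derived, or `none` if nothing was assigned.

unit clause [2] forces x2=T; simplify:
  drop -2 from [-2, 3] -> [3]
  satisfied 2 clause(s); 4 remain; assigned so far: [2]
unit clause [3] forces x3=T; simplify:
  drop -3 from [-4, -3, -1] -> [-4, -1]
  satisfied 2 clause(s); 2 remain; assigned so far: [2, 3]
unit clause [-4] forces x4=F; simplify:
  satisfied 2 clause(s); 0 remain; assigned so far: [2, 3, 4]

Answer: x2=T x3=T x4=F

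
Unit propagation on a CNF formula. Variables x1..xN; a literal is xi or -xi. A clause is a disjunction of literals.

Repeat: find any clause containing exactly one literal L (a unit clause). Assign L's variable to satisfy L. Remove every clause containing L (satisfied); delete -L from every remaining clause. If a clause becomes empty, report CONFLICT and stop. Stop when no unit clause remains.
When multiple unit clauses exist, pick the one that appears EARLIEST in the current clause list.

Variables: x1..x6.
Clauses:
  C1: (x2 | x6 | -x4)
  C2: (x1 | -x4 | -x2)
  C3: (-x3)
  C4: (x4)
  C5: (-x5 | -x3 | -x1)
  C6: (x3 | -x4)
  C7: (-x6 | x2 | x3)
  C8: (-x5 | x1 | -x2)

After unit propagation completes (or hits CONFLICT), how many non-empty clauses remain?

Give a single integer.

unit clause [-3] forces x3=F; simplify:
  drop 3 from [3, -4] -> [-4]
  drop 3 from [-6, 2, 3] -> [-6, 2]
  satisfied 2 clause(s); 6 remain; assigned so far: [3]
unit clause [4] forces x4=T; simplify:
  drop -4 from [2, 6, -4] -> [2, 6]
  drop -4 from [1, -4, -2] -> [1, -2]
  drop -4 from [-4] -> [] (empty!)
  satisfied 1 clause(s); 5 remain; assigned so far: [3, 4]
CONFLICT (empty clause)

Answer: 4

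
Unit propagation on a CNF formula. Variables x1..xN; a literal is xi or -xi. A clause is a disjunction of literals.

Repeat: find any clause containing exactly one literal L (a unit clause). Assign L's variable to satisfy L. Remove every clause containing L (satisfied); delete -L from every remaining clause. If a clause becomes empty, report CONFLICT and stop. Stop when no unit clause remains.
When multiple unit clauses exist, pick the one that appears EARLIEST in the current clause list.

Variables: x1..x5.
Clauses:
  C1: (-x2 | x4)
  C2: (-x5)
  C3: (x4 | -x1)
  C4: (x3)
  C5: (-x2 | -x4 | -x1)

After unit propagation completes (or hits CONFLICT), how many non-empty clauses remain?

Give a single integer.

Answer: 3

Derivation:
unit clause [-5] forces x5=F; simplify:
  satisfied 1 clause(s); 4 remain; assigned so far: [5]
unit clause [3] forces x3=T; simplify:
  satisfied 1 clause(s); 3 remain; assigned so far: [3, 5]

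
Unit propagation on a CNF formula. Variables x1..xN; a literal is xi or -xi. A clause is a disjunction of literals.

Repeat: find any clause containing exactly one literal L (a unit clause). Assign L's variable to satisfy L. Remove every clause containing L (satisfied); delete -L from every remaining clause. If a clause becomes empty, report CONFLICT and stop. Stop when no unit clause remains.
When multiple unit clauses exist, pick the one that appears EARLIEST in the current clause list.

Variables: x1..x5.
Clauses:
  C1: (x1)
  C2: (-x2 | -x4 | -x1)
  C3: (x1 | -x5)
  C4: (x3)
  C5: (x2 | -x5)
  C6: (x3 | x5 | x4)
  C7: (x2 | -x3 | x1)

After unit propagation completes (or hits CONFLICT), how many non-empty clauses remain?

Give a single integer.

Answer: 2

Derivation:
unit clause [1] forces x1=T; simplify:
  drop -1 from [-2, -4, -1] -> [-2, -4]
  satisfied 3 clause(s); 4 remain; assigned so far: [1]
unit clause [3] forces x3=T; simplify:
  satisfied 2 clause(s); 2 remain; assigned so far: [1, 3]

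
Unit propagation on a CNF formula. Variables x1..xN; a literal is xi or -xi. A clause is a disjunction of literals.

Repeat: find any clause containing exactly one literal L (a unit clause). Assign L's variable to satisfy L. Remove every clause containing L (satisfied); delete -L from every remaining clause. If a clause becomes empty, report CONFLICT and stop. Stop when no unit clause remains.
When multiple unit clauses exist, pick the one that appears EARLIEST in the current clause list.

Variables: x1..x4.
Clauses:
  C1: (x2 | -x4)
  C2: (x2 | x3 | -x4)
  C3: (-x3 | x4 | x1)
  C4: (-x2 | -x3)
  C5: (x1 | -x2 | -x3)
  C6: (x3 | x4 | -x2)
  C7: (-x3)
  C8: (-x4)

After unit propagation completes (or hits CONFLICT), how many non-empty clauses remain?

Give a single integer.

Answer: 0

Derivation:
unit clause [-3] forces x3=F; simplify:
  drop 3 from [2, 3, -4] -> [2, -4]
  drop 3 from [3, 4, -2] -> [4, -2]
  satisfied 4 clause(s); 4 remain; assigned so far: [3]
unit clause [-4] forces x4=F; simplify:
  drop 4 from [4, -2] -> [-2]
  satisfied 3 clause(s); 1 remain; assigned so far: [3, 4]
unit clause [-2] forces x2=F; simplify:
  satisfied 1 clause(s); 0 remain; assigned so far: [2, 3, 4]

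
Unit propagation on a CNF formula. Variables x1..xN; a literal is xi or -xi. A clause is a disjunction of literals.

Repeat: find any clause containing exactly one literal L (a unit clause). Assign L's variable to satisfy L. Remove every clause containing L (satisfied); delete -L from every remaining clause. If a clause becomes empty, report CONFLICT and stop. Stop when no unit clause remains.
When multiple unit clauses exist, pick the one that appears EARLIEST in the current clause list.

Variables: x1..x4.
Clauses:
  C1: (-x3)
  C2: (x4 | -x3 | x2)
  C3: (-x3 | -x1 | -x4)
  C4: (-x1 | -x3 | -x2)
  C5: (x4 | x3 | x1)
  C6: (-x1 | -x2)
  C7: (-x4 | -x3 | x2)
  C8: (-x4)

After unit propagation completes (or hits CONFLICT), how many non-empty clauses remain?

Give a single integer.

unit clause [-3] forces x3=F; simplify:
  drop 3 from [4, 3, 1] -> [4, 1]
  satisfied 5 clause(s); 3 remain; assigned so far: [3]
unit clause [-4] forces x4=F; simplify:
  drop 4 from [4, 1] -> [1]
  satisfied 1 clause(s); 2 remain; assigned so far: [3, 4]
unit clause [1] forces x1=T; simplify:
  drop -1 from [-1, -2] -> [-2]
  satisfied 1 clause(s); 1 remain; assigned so far: [1, 3, 4]
unit clause [-2] forces x2=F; simplify:
  satisfied 1 clause(s); 0 remain; assigned so far: [1, 2, 3, 4]

Answer: 0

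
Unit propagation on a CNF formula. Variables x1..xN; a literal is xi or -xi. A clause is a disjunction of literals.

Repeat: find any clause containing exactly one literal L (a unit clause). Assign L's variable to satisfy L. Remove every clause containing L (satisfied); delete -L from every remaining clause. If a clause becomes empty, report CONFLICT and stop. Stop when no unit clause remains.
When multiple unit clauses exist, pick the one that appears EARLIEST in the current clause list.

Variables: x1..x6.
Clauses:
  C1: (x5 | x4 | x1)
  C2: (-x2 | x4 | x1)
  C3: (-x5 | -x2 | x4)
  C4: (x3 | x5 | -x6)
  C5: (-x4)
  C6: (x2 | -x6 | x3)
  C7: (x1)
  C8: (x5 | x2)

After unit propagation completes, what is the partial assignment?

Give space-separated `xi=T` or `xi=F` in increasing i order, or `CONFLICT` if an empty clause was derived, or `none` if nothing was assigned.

Answer: x1=T x4=F

Derivation:
unit clause [-4] forces x4=F; simplify:
  drop 4 from [5, 4, 1] -> [5, 1]
  drop 4 from [-2, 4, 1] -> [-2, 1]
  drop 4 from [-5, -2, 4] -> [-5, -2]
  satisfied 1 clause(s); 7 remain; assigned so far: [4]
unit clause [1] forces x1=T; simplify:
  satisfied 3 clause(s); 4 remain; assigned so far: [1, 4]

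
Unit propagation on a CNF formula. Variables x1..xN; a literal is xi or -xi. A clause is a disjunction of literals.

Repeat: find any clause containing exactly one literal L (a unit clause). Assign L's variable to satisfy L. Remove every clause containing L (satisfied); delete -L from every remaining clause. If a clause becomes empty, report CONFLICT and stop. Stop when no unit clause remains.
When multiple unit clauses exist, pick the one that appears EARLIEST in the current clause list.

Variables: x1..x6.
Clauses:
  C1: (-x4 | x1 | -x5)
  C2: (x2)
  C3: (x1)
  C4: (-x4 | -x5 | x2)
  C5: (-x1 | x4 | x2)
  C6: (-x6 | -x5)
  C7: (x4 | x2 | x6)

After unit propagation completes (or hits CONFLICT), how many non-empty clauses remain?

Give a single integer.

unit clause [2] forces x2=T; simplify:
  satisfied 4 clause(s); 3 remain; assigned so far: [2]
unit clause [1] forces x1=T; simplify:
  satisfied 2 clause(s); 1 remain; assigned so far: [1, 2]

Answer: 1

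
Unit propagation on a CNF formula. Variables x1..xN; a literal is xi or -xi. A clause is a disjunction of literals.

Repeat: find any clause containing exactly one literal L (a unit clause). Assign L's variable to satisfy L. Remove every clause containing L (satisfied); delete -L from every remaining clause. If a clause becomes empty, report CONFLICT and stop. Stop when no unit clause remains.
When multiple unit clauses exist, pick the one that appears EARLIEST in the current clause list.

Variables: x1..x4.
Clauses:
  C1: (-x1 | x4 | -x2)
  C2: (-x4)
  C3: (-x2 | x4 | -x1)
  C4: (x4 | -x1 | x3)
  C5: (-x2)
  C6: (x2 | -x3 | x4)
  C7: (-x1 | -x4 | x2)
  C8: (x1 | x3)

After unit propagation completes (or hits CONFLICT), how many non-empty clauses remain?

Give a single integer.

Answer: 0

Derivation:
unit clause [-4] forces x4=F; simplify:
  drop 4 from [-1, 4, -2] -> [-1, -2]
  drop 4 from [-2, 4, -1] -> [-2, -1]
  drop 4 from [4, -1, 3] -> [-1, 3]
  drop 4 from [2, -3, 4] -> [2, -3]
  satisfied 2 clause(s); 6 remain; assigned so far: [4]
unit clause [-2] forces x2=F; simplify:
  drop 2 from [2, -3] -> [-3]
  satisfied 3 clause(s); 3 remain; assigned so far: [2, 4]
unit clause [-3] forces x3=F; simplify:
  drop 3 from [-1, 3] -> [-1]
  drop 3 from [1, 3] -> [1]
  satisfied 1 clause(s); 2 remain; assigned so far: [2, 3, 4]
unit clause [-1] forces x1=F; simplify:
  drop 1 from [1] -> [] (empty!)
  satisfied 1 clause(s); 1 remain; assigned so far: [1, 2, 3, 4]
CONFLICT (empty clause)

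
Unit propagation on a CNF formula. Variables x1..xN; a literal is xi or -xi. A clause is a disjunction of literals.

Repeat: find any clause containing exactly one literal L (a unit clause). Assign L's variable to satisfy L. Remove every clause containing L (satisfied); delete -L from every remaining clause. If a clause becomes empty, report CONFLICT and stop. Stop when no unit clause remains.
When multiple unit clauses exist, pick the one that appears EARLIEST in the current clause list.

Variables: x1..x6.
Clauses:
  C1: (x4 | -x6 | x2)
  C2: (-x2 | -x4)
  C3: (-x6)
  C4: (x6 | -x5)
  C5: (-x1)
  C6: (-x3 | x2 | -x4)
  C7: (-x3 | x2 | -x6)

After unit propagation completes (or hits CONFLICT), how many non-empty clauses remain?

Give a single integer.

unit clause [-6] forces x6=F; simplify:
  drop 6 from [6, -5] -> [-5]
  satisfied 3 clause(s); 4 remain; assigned so far: [6]
unit clause [-5] forces x5=F; simplify:
  satisfied 1 clause(s); 3 remain; assigned so far: [5, 6]
unit clause [-1] forces x1=F; simplify:
  satisfied 1 clause(s); 2 remain; assigned so far: [1, 5, 6]

Answer: 2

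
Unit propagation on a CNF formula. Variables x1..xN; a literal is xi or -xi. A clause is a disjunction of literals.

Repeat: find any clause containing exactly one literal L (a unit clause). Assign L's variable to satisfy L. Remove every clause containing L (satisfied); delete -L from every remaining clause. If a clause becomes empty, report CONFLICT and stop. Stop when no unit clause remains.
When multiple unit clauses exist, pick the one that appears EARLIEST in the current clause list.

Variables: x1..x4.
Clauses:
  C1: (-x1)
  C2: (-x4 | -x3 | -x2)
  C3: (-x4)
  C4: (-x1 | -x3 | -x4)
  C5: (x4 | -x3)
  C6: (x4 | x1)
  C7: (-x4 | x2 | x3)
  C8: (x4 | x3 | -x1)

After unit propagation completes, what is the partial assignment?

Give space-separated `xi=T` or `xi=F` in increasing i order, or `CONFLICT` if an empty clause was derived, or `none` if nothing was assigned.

unit clause [-1] forces x1=F; simplify:
  drop 1 from [4, 1] -> [4]
  satisfied 3 clause(s); 5 remain; assigned so far: [1]
unit clause [-4] forces x4=F; simplify:
  drop 4 from [4, -3] -> [-3]
  drop 4 from [4] -> [] (empty!)
  satisfied 3 clause(s); 2 remain; assigned so far: [1, 4]
CONFLICT (empty clause)

Answer: CONFLICT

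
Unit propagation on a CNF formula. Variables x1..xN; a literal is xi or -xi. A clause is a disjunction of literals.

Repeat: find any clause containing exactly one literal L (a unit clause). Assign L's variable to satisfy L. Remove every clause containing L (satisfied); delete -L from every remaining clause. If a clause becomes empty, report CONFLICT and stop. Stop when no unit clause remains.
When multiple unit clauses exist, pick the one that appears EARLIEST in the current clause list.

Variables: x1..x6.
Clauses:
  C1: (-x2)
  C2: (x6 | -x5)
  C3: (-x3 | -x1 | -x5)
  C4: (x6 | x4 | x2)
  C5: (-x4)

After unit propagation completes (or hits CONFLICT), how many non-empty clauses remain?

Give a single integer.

Answer: 1

Derivation:
unit clause [-2] forces x2=F; simplify:
  drop 2 from [6, 4, 2] -> [6, 4]
  satisfied 1 clause(s); 4 remain; assigned so far: [2]
unit clause [-4] forces x4=F; simplify:
  drop 4 from [6, 4] -> [6]
  satisfied 1 clause(s); 3 remain; assigned so far: [2, 4]
unit clause [6] forces x6=T; simplify:
  satisfied 2 clause(s); 1 remain; assigned so far: [2, 4, 6]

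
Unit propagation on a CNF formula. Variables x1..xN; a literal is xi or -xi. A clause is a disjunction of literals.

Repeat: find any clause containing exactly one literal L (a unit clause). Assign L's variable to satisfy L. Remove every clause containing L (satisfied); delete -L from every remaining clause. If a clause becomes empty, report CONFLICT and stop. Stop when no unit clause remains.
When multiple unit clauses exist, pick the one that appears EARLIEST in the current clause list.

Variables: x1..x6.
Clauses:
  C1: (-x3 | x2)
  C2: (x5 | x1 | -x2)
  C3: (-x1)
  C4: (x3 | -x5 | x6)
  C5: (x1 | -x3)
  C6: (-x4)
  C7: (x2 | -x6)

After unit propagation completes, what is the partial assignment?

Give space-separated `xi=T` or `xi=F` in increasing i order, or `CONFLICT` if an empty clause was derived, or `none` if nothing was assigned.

unit clause [-1] forces x1=F; simplify:
  drop 1 from [5, 1, -2] -> [5, -2]
  drop 1 from [1, -3] -> [-3]
  satisfied 1 clause(s); 6 remain; assigned so far: [1]
unit clause [-3] forces x3=F; simplify:
  drop 3 from [3, -5, 6] -> [-5, 6]
  satisfied 2 clause(s); 4 remain; assigned so far: [1, 3]
unit clause [-4] forces x4=F; simplify:
  satisfied 1 clause(s); 3 remain; assigned so far: [1, 3, 4]

Answer: x1=F x3=F x4=F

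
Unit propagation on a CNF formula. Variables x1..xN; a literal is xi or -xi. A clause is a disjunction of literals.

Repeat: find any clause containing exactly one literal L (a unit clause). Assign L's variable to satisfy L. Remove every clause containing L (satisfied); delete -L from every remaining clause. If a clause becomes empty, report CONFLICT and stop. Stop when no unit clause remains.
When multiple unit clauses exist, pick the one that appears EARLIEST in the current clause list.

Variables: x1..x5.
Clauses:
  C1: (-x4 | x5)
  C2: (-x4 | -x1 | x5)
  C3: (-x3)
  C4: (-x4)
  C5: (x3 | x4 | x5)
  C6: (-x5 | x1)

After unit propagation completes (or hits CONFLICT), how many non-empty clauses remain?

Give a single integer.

unit clause [-3] forces x3=F; simplify:
  drop 3 from [3, 4, 5] -> [4, 5]
  satisfied 1 clause(s); 5 remain; assigned so far: [3]
unit clause [-4] forces x4=F; simplify:
  drop 4 from [4, 5] -> [5]
  satisfied 3 clause(s); 2 remain; assigned so far: [3, 4]
unit clause [5] forces x5=T; simplify:
  drop -5 from [-5, 1] -> [1]
  satisfied 1 clause(s); 1 remain; assigned so far: [3, 4, 5]
unit clause [1] forces x1=T; simplify:
  satisfied 1 clause(s); 0 remain; assigned so far: [1, 3, 4, 5]

Answer: 0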